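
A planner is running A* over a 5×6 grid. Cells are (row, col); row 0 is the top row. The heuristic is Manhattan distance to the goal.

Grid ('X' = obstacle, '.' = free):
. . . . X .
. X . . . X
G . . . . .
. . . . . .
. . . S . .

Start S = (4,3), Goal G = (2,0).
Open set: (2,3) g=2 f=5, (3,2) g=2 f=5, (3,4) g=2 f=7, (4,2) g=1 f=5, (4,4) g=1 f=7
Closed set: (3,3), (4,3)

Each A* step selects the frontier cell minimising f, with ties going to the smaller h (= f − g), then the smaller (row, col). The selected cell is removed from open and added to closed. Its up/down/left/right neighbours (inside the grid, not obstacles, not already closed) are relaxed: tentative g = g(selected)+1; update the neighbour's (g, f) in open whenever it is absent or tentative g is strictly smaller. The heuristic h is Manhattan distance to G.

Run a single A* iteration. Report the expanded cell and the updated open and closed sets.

step 1: expand (2,3) (f=5, h=3) → closed; open now [(1,3) g=3 f=7, (2,2) g=3 f=5, (2,4) g=3 f=7, (3,2) g=2 f=5, (3,4) g=2 f=7, (4,2) g=1 f=5, (4,4) g=1 f=7]

expanded=(2,3); open=[(1,3) g=3 f=7, (2,2) g=3 f=5, (2,4) g=3 f=7, (3,2) g=2 f=5, (3,4) g=2 f=7, (4,2) g=1 f=5, (4,4) g=1 f=7]; closed=[(2,3), (3,3), (4,3)]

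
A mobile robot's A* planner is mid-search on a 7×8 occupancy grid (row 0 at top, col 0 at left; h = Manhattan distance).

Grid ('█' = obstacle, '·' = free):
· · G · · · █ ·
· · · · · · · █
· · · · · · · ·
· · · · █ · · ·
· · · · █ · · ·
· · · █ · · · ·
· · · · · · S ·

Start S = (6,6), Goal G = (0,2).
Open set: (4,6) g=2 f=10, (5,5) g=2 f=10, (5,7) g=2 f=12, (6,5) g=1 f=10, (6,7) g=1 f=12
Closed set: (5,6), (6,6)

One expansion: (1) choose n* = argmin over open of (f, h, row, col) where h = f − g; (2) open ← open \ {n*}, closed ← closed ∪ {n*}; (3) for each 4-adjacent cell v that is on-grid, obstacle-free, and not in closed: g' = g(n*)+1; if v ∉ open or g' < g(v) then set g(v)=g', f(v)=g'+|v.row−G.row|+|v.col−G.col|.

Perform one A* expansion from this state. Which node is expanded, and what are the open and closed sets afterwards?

step 1: expand (4,6) (f=10, h=8) → closed; open now [(3,6) g=3 f=10, (4,5) g=3 f=10, (4,7) g=3 f=12, (5,5) g=2 f=10, (5,7) g=2 f=12, (6,5) g=1 f=10, (6,7) g=1 f=12]

expanded=(4,6); open=[(3,6) g=3 f=10, (4,5) g=3 f=10, (4,7) g=3 f=12, (5,5) g=2 f=10, (5,7) g=2 f=12, (6,5) g=1 f=10, (6,7) g=1 f=12]; closed=[(4,6), (5,6), (6,6)]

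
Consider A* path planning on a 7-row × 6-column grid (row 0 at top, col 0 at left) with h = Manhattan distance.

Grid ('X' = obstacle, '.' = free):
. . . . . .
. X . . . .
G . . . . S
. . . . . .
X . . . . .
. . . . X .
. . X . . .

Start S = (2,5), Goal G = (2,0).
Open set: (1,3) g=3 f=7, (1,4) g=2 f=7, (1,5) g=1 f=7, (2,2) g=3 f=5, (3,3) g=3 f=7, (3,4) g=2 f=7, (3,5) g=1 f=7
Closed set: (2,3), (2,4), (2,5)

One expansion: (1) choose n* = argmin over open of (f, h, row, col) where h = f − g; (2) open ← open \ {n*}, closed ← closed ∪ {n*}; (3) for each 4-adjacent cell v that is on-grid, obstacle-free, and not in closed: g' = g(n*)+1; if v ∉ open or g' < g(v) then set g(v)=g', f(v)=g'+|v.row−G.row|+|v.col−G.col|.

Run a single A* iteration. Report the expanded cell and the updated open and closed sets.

expanded=(2,2); open=[(1,2) g=4 f=7, (1,3) g=3 f=7, (1,4) g=2 f=7, (1,5) g=1 f=7, (2,1) g=4 f=5, (3,2) g=4 f=7, (3,3) g=3 f=7, (3,4) g=2 f=7, (3,5) g=1 f=7]; closed=[(2,2), (2,3), (2,4), (2,5)]

step 1: expand (2,2) (f=5, h=2) → closed; open now [(1,2) g=4 f=7, (1,3) g=3 f=7, (1,4) g=2 f=7, (1,5) g=1 f=7, (2,1) g=4 f=5, (3,2) g=4 f=7, (3,3) g=3 f=7, (3,4) g=2 f=7, (3,5) g=1 f=7]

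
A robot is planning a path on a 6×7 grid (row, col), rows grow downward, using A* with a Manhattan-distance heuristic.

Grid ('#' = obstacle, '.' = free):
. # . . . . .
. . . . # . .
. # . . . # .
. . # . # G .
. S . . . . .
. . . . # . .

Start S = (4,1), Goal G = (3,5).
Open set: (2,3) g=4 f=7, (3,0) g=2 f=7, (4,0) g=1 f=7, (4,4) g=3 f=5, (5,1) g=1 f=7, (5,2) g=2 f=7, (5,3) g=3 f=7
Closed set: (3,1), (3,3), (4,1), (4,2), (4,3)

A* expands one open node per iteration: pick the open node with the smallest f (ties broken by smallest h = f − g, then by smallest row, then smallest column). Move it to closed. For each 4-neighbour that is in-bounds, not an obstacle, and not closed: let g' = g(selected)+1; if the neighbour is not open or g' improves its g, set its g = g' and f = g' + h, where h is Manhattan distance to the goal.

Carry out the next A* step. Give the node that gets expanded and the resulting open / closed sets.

step 1: expand (4,4) (f=5, h=2) → closed; open now [(2,3) g=4 f=7, (3,0) g=2 f=7, (4,0) g=1 f=7, (4,5) g=4 f=5, (5,1) g=1 f=7, (5,2) g=2 f=7, (5,3) g=3 f=7]

expanded=(4,4); open=[(2,3) g=4 f=7, (3,0) g=2 f=7, (4,0) g=1 f=7, (4,5) g=4 f=5, (5,1) g=1 f=7, (5,2) g=2 f=7, (5,3) g=3 f=7]; closed=[(3,1), (3,3), (4,1), (4,2), (4,3), (4,4)]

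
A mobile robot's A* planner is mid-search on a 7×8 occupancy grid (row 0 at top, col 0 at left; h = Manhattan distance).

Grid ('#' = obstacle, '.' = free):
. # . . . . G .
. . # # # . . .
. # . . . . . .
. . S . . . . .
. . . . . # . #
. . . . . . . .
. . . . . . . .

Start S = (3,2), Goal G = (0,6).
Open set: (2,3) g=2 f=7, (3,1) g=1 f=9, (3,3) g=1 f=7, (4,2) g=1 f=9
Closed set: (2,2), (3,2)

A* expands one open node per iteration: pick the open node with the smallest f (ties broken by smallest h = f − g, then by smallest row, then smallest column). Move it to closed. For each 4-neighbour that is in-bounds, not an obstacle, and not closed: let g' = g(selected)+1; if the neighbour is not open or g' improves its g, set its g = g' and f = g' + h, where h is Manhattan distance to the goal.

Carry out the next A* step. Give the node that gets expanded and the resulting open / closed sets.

step 1: expand (2,3) (f=7, h=5) → closed; open now [(2,4) g=3 f=7, (3,1) g=1 f=9, (3,3) g=1 f=7, (4,2) g=1 f=9]

expanded=(2,3); open=[(2,4) g=3 f=7, (3,1) g=1 f=9, (3,3) g=1 f=7, (4,2) g=1 f=9]; closed=[(2,2), (2,3), (3,2)]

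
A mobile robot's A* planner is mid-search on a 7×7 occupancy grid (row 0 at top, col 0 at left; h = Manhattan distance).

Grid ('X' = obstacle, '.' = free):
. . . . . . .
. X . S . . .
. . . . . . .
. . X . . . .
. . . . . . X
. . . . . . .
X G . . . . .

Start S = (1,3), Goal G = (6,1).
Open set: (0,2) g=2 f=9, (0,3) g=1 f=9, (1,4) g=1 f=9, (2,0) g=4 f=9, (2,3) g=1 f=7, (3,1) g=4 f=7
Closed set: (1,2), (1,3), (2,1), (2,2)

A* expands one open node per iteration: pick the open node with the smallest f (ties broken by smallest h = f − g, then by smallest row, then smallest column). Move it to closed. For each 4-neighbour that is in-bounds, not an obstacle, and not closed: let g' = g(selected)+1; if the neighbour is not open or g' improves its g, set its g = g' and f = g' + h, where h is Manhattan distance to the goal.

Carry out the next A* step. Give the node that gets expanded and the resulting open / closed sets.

expanded=(3,1); open=[(0,2) g=2 f=9, (0,3) g=1 f=9, (1,4) g=1 f=9, (2,0) g=4 f=9, (2,3) g=1 f=7, (3,0) g=5 f=9, (4,1) g=5 f=7]; closed=[(1,2), (1,3), (2,1), (2,2), (3,1)]

step 1: expand (3,1) (f=7, h=3) → closed; open now [(0,2) g=2 f=9, (0,3) g=1 f=9, (1,4) g=1 f=9, (2,0) g=4 f=9, (2,3) g=1 f=7, (3,0) g=5 f=9, (4,1) g=5 f=7]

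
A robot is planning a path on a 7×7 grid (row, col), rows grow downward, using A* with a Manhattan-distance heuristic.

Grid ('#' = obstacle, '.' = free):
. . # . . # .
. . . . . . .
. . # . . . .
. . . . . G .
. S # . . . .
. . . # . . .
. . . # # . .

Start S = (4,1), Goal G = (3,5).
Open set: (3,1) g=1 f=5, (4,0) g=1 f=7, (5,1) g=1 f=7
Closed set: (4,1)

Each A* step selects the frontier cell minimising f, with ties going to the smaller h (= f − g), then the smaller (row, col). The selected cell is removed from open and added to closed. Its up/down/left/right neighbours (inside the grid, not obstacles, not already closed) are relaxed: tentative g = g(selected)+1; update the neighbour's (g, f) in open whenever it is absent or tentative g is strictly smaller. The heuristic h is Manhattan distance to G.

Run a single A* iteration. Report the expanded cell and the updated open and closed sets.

step 1: expand (3,1) (f=5, h=4) → closed; open now [(2,1) g=2 f=7, (3,0) g=2 f=7, (3,2) g=2 f=5, (4,0) g=1 f=7, (5,1) g=1 f=7]

expanded=(3,1); open=[(2,1) g=2 f=7, (3,0) g=2 f=7, (3,2) g=2 f=5, (4,0) g=1 f=7, (5,1) g=1 f=7]; closed=[(3,1), (4,1)]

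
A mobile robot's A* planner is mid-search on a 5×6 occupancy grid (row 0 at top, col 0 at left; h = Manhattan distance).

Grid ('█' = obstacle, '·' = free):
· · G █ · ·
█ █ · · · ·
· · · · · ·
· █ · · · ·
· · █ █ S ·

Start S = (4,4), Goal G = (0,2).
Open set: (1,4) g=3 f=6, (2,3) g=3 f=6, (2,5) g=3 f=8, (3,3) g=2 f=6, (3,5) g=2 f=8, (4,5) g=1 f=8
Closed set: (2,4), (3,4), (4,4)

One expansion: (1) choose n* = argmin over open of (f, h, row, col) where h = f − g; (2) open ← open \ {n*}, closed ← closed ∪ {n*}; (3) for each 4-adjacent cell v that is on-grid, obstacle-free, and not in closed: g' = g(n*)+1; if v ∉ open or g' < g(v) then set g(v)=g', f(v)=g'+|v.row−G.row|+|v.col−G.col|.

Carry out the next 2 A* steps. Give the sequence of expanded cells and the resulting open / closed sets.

order=[(1,4) → (0,4)]; open=[(0,5) g=5 f=8, (1,3) g=4 f=6, (1,5) g=4 f=8, (2,3) g=3 f=6, (2,5) g=3 f=8, (3,3) g=2 f=6, (3,5) g=2 f=8, (4,5) g=1 f=8]; closed=[(0,4), (1,4), (2,4), (3,4), (4,4)]

step 1: expand (1,4) (f=6, h=3) → closed; open now [(0,4) g=4 f=6, (1,3) g=4 f=6, (1,5) g=4 f=8, (2,3) g=3 f=6, (2,5) g=3 f=8, (3,3) g=2 f=6, (3,5) g=2 f=8, (4,5) g=1 f=8]
step 2: expand (0,4) (f=6, h=2) → closed; open now [(0,5) g=5 f=8, (1,3) g=4 f=6, (1,5) g=4 f=8, (2,3) g=3 f=6, (2,5) g=3 f=8, (3,3) g=2 f=6, (3,5) g=2 f=8, (4,5) g=1 f=8]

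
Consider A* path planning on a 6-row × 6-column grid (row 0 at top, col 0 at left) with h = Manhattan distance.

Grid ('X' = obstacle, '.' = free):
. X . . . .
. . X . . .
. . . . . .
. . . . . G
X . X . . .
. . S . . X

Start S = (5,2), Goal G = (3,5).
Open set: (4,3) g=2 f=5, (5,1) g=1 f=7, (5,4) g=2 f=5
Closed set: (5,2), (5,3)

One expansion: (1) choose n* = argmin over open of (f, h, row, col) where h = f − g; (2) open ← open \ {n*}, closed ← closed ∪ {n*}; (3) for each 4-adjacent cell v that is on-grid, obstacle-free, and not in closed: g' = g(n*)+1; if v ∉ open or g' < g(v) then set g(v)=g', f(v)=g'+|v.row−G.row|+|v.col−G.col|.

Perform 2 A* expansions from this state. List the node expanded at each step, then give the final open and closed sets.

step 1: expand (4,3) (f=5, h=3) → closed; open now [(3,3) g=3 f=5, (4,4) g=3 f=5, (5,1) g=1 f=7, (5,4) g=2 f=5]
step 2: expand (3,3) (f=5, h=2) → closed; open now [(2,3) g=4 f=7, (3,2) g=4 f=7, (3,4) g=4 f=5, (4,4) g=3 f=5, (5,1) g=1 f=7, (5,4) g=2 f=5]

order=[(4,3) → (3,3)]; open=[(2,3) g=4 f=7, (3,2) g=4 f=7, (3,4) g=4 f=5, (4,4) g=3 f=5, (5,1) g=1 f=7, (5,4) g=2 f=5]; closed=[(3,3), (4,3), (5,2), (5,3)]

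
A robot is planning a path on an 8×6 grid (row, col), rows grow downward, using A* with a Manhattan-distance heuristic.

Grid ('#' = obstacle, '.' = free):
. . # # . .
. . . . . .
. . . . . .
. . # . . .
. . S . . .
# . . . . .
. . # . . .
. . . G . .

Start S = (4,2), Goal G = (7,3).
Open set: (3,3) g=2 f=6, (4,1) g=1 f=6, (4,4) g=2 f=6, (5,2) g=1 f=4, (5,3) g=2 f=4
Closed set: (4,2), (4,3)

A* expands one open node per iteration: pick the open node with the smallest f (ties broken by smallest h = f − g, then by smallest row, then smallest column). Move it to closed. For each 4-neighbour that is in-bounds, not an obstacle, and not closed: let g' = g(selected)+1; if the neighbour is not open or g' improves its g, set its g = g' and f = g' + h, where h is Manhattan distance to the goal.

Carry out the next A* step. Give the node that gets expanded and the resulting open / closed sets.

step 1: expand (5,3) (f=4, h=2) → closed; open now [(3,3) g=2 f=6, (4,1) g=1 f=6, (4,4) g=2 f=6, (5,2) g=1 f=4, (5,4) g=3 f=6, (6,3) g=3 f=4]

expanded=(5,3); open=[(3,3) g=2 f=6, (4,1) g=1 f=6, (4,4) g=2 f=6, (5,2) g=1 f=4, (5,4) g=3 f=6, (6,3) g=3 f=4]; closed=[(4,2), (4,3), (5,3)]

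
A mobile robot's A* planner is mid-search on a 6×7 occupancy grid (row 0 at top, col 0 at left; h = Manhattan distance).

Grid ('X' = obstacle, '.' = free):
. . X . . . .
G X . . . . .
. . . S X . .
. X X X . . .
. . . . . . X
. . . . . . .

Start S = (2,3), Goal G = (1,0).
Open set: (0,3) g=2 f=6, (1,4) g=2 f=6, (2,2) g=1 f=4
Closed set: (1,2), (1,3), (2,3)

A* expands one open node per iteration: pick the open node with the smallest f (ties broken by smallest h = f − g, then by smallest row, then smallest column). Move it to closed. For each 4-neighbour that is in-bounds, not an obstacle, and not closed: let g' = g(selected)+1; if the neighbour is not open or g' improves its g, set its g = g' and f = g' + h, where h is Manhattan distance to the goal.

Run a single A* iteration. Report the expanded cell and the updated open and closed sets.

expanded=(2,2); open=[(0,3) g=2 f=6, (1,4) g=2 f=6, (2,1) g=2 f=4]; closed=[(1,2), (1,3), (2,2), (2,3)]

step 1: expand (2,2) (f=4, h=3) → closed; open now [(0,3) g=2 f=6, (1,4) g=2 f=6, (2,1) g=2 f=4]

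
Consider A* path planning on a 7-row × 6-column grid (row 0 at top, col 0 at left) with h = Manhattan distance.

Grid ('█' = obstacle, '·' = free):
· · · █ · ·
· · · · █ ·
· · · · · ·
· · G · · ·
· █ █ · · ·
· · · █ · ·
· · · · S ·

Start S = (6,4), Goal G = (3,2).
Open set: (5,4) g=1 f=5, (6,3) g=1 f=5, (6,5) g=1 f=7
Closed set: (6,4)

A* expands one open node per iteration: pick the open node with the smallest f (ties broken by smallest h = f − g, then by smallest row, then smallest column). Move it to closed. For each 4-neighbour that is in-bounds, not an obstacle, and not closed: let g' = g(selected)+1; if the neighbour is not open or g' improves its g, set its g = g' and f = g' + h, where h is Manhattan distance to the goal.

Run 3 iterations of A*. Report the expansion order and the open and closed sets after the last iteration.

order=[(5,4) → (4,4) → (3,4)]; open=[(2,4) g=4 f=7, (3,3) g=4 f=5, (3,5) g=4 f=7, (4,3) g=3 f=5, (4,5) g=3 f=7, (5,5) g=2 f=7, (6,3) g=1 f=5, (6,5) g=1 f=7]; closed=[(3,4), (4,4), (5,4), (6,4)]

step 1: expand (5,4) (f=5, h=4) → closed; open now [(4,4) g=2 f=5, (5,5) g=2 f=7, (6,3) g=1 f=5, (6,5) g=1 f=7]
step 2: expand (4,4) (f=5, h=3) → closed; open now [(3,4) g=3 f=5, (4,3) g=3 f=5, (4,5) g=3 f=7, (5,5) g=2 f=7, (6,3) g=1 f=5, (6,5) g=1 f=7]
step 3: expand (3,4) (f=5, h=2) → closed; open now [(2,4) g=4 f=7, (3,3) g=4 f=5, (3,5) g=4 f=7, (4,3) g=3 f=5, (4,5) g=3 f=7, (5,5) g=2 f=7, (6,3) g=1 f=5, (6,5) g=1 f=7]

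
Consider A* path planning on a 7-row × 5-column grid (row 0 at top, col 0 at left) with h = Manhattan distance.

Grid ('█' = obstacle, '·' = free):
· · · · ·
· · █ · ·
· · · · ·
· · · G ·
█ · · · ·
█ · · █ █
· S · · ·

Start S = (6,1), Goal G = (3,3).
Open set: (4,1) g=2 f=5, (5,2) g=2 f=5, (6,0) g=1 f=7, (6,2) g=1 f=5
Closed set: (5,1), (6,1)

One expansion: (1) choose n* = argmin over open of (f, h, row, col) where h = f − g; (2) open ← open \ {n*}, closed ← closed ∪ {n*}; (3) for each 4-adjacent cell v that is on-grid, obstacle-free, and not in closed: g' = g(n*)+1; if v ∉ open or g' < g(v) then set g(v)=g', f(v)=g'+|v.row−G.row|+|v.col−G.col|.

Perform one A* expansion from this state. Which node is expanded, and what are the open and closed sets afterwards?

expanded=(4,1); open=[(3,1) g=3 f=5, (4,2) g=3 f=5, (5,2) g=2 f=5, (6,0) g=1 f=7, (6,2) g=1 f=5]; closed=[(4,1), (5,1), (6,1)]

step 1: expand (4,1) (f=5, h=3) → closed; open now [(3,1) g=3 f=5, (4,2) g=3 f=5, (5,2) g=2 f=5, (6,0) g=1 f=7, (6,2) g=1 f=5]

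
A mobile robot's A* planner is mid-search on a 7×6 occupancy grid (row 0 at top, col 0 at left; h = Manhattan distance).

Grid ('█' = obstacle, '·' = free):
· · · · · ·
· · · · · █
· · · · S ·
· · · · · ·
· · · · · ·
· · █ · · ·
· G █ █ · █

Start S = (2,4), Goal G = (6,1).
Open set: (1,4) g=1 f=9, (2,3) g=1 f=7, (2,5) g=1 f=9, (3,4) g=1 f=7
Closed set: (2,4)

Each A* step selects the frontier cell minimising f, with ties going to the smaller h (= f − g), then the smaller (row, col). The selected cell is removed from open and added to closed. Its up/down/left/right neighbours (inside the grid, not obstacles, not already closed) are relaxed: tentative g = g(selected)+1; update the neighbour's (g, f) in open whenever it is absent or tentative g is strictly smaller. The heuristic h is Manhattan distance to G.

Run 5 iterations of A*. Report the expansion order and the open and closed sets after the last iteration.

order=[(2,3) → (2,2) → (2,1) → (3,1) → (4,1)]; open=[(1,1) g=4 f=9, (1,2) g=3 f=9, (1,3) g=2 f=9, (1,4) g=1 f=9, (2,0) g=4 f=9, (2,5) g=1 f=9, (3,0) g=5 f=9, (3,2) g=3 f=7, (3,3) g=2 f=7, (3,4) g=1 f=7, (4,0) g=6 f=9, (4,2) g=6 f=9, (5,1) g=6 f=7]; closed=[(2,1), (2,2), (2,3), (2,4), (3,1), (4,1)]

step 1: expand (2,3) (f=7, h=6) → closed; open now [(1,3) g=2 f=9, (1,4) g=1 f=9, (2,2) g=2 f=7, (2,5) g=1 f=9, (3,3) g=2 f=7, (3,4) g=1 f=7]
step 2: expand (2,2) (f=7, h=5) → closed; open now [(1,2) g=3 f=9, (1,3) g=2 f=9, (1,4) g=1 f=9, (2,1) g=3 f=7, (2,5) g=1 f=9, (3,2) g=3 f=7, (3,3) g=2 f=7, (3,4) g=1 f=7]
step 3: expand (2,1) (f=7, h=4) → closed; open now [(1,1) g=4 f=9, (1,2) g=3 f=9, (1,3) g=2 f=9, (1,4) g=1 f=9, (2,0) g=4 f=9, (2,5) g=1 f=9, (3,1) g=4 f=7, (3,2) g=3 f=7, (3,3) g=2 f=7, (3,4) g=1 f=7]
step 4: expand (3,1) (f=7, h=3) → closed; open now [(1,1) g=4 f=9, (1,2) g=3 f=9, (1,3) g=2 f=9, (1,4) g=1 f=9, (2,0) g=4 f=9, (2,5) g=1 f=9, (3,0) g=5 f=9, (3,2) g=3 f=7, (3,3) g=2 f=7, (3,4) g=1 f=7, (4,1) g=5 f=7]
step 5: expand (4,1) (f=7, h=2) → closed; open now [(1,1) g=4 f=9, (1,2) g=3 f=9, (1,3) g=2 f=9, (1,4) g=1 f=9, (2,0) g=4 f=9, (2,5) g=1 f=9, (3,0) g=5 f=9, (3,2) g=3 f=7, (3,3) g=2 f=7, (3,4) g=1 f=7, (4,0) g=6 f=9, (4,2) g=6 f=9, (5,1) g=6 f=7]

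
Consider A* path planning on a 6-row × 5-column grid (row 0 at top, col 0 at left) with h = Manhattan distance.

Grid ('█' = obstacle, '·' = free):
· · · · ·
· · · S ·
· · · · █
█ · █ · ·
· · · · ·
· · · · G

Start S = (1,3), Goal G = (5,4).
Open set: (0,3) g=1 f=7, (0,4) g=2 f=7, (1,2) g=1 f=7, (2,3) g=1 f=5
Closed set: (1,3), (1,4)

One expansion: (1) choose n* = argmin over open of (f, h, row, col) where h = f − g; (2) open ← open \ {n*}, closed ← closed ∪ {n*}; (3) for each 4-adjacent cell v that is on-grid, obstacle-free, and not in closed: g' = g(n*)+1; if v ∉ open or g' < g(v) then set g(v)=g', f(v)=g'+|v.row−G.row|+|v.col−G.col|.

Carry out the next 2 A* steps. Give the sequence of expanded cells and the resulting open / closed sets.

step 1: expand (2,3) (f=5, h=4) → closed; open now [(0,3) g=1 f=7, (0,4) g=2 f=7, (1,2) g=1 f=7, (2,2) g=2 f=7, (3,3) g=2 f=5]
step 2: expand (3,3) (f=5, h=3) → closed; open now [(0,3) g=1 f=7, (0,4) g=2 f=7, (1,2) g=1 f=7, (2,2) g=2 f=7, (3,4) g=3 f=5, (4,3) g=3 f=5]

order=[(2,3) → (3,3)]; open=[(0,3) g=1 f=7, (0,4) g=2 f=7, (1,2) g=1 f=7, (2,2) g=2 f=7, (3,4) g=3 f=5, (4,3) g=3 f=5]; closed=[(1,3), (1,4), (2,3), (3,3)]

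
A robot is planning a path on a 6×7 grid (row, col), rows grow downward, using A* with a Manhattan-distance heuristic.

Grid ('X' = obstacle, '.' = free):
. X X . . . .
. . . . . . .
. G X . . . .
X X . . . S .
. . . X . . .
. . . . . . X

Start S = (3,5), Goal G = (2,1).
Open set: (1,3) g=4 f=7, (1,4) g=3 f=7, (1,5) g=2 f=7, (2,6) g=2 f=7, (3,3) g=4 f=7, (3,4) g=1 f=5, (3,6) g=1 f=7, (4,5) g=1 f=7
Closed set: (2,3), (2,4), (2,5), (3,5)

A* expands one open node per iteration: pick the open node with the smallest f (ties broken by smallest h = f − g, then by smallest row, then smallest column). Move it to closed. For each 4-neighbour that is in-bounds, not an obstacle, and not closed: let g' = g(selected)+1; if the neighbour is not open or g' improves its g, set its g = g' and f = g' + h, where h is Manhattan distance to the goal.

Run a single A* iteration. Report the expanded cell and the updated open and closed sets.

step 1: expand (3,4) (f=5, h=4) → closed; open now [(1,3) g=4 f=7, (1,4) g=3 f=7, (1,5) g=2 f=7, (2,6) g=2 f=7, (3,3) g=2 f=5, (3,6) g=1 f=7, (4,4) g=2 f=7, (4,5) g=1 f=7]

expanded=(3,4); open=[(1,3) g=4 f=7, (1,4) g=3 f=7, (1,5) g=2 f=7, (2,6) g=2 f=7, (3,3) g=2 f=5, (3,6) g=1 f=7, (4,4) g=2 f=7, (4,5) g=1 f=7]; closed=[(2,3), (2,4), (2,5), (3,4), (3,5)]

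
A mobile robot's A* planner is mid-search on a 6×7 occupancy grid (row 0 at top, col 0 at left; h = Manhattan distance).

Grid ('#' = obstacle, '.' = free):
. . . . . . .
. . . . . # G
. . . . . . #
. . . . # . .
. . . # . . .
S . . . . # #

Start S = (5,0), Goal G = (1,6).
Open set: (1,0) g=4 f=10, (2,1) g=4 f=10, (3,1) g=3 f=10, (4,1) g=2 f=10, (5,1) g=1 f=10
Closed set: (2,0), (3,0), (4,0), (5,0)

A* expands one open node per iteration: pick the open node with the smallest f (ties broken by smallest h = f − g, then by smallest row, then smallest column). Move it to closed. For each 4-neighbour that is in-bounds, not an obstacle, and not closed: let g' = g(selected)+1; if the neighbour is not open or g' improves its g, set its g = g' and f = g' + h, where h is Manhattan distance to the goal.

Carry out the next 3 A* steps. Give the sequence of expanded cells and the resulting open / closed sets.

order=[(1,0) → (1,1) → (1,2)]; open=[(0,0) g=5 f=12, (0,1) g=6 f=12, (0,2) g=7 f=12, (1,3) g=7 f=10, (2,1) g=4 f=10, (2,2) g=7 f=12, (3,1) g=3 f=10, (4,1) g=2 f=10, (5,1) g=1 f=10]; closed=[(1,0), (1,1), (1,2), (2,0), (3,0), (4,0), (5,0)]

step 1: expand (1,0) (f=10, h=6) → closed; open now [(0,0) g=5 f=12, (1,1) g=5 f=10, (2,1) g=4 f=10, (3,1) g=3 f=10, (4,1) g=2 f=10, (5,1) g=1 f=10]
step 2: expand (1,1) (f=10, h=5) → closed; open now [(0,0) g=5 f=12, (0,1) g=6 f=12, (1,2) g=6 f=10, (2,1) g=4 f=10, (3,1) g=3 f=10, (4,1) g=2 f=10, (5,1) g=1 f=10]
step 3: expand (1,2) (f=10, h=4) → closed; open now [(0,0) g=5 f=12, (0,1) g=6 f=12, (0,2) g=7 f=12, (1,3) g=7 f=10, (2,1) g=4 f=10, (2,2) g=7 f=12, (3,1) g=3 f=10, (4,1) g=2 f=10, (5,1) g=1 f=10]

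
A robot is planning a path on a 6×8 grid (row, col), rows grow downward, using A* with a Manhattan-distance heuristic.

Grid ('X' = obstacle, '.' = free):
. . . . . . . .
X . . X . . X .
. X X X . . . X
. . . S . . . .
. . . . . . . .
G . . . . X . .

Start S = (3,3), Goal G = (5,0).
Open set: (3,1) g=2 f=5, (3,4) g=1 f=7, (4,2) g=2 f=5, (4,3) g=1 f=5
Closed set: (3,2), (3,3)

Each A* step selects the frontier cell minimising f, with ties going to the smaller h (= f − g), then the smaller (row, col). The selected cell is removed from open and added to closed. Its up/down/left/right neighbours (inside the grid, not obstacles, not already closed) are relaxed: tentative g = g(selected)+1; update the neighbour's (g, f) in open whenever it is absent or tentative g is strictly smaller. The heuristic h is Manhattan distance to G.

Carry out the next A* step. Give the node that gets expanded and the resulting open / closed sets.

expanded=(3,1); open=[(3,0) g=3 f=5, (3,4) g=1 f=7, (4,1) g=3 f=5, (4,2) g=2 f=5, (4,3) g=1 f=5]; closed=[(3,1), (3,2), (3,3)]

step 1: expand (3,1) (f=5, h=3) → closed; open now [(3,0) g=3 f=5, (3,4) g=1 f=7, (4,1) g=3 f=5, (4,2) g=2 f=5, (4,3) g=1 f=5]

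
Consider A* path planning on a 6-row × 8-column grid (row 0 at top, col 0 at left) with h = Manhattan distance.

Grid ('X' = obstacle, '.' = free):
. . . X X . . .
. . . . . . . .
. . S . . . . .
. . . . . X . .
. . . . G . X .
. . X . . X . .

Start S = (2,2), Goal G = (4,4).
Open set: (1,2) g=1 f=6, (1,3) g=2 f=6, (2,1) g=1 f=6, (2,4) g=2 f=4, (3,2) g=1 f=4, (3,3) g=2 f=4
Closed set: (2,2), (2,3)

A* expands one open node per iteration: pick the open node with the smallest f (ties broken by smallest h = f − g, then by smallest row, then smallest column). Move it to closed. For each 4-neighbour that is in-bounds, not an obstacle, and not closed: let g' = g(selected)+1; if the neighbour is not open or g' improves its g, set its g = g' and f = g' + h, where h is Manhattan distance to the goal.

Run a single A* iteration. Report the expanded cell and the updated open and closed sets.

step 1: expand (2,4) (f=4, h=2) → closed; open now [(1,2) g=1 f=6, (1,3) g=2 f=6, (1,4) g=3 f=6, (2,1) g=1 f=6, (2,5) g=3 f=6, (3,2) g=1 f=4, (3,3) g=2 f=4, (3,4) g=3 f=4]

expanded=(2,4); open=[(1,2) g=1 f=6, (1,3) g=2 f=6, (1,4) g=3 f=6, (2,1) g=1 f=6, (2,5) g=3 f=6, (3,2) g=1 f=4, (3,3) g=2 f=4, (3,4) g=3 f=4]; closed=[(2,2), (2,3), (2,4)]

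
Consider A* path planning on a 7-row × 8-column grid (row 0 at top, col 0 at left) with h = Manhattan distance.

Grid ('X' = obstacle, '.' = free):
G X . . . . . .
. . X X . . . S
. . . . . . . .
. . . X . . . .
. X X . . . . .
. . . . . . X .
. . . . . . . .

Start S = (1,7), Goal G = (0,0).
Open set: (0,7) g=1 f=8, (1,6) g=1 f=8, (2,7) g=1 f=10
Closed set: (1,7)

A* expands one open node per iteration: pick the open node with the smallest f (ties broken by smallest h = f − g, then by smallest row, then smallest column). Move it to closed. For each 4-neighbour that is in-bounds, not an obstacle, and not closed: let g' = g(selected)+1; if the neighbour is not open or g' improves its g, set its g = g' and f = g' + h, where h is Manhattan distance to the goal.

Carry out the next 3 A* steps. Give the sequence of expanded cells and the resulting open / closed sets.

order=[(0,7) → (0,6) → (0,5)]; open=[(0,4) g=4 f=8, (1,5) g=4 f=10, (1,6) g=1 f=8, (2,7) g=1 f=10]; closed=[(0,5), (0,6), (0,7), (1,7)]

step 1: expand (0,7) (f=8, h=7) → closed; open now [(0,6) g=2 f=8, (1,6) g=1 f=8, (2,7) g=1 f=10]
step 2: expand (0,6) (f=8, h=6) → closed; open now [(0,5) g=3 f=8, (1,6) g=1 f=8, (2,7) g=1 f=10]
step 3: expand (0,5) (f=8, h=5) → closed; open now [(0,4) g=4 f=8, (1,5) g=4 f=10, (1,6) g=1 f=8, (2,7) g=1 f=10]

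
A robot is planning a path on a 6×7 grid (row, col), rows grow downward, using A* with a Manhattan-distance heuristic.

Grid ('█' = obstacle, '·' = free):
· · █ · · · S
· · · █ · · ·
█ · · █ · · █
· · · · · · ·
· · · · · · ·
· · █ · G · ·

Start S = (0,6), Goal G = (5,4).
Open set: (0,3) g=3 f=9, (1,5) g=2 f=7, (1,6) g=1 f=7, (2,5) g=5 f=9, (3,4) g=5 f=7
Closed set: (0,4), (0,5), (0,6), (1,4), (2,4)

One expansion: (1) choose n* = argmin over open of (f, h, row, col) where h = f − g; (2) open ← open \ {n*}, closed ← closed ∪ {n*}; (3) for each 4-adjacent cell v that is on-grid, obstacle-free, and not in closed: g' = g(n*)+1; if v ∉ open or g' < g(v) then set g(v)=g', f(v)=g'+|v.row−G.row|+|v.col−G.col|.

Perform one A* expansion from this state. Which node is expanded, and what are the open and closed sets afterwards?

step 1: expand (3,4) (f=7, h=2) → closed; open now [(0,3) g=3 f=9, (1,5) g=2 f=7, (1,6) g=1 f=7, (2,5) g=5 f=9, (3,3) g=6 f=9, (3,5) g=6 f=9, (4,4) g=6 f=7]

expanded=(3,4); open=[(0,3) g=3 f=9, (1,5) g=2 f=7, (1,6) g=1 f=7, (2,5) g=5 f=9, (3,3) g=6 f=9, (3,5) g=6 f=9, (4,4) g=6 f=7]; closed=[(0,4), (0,5), (0,6), (1,4), (2,4), (3,4)]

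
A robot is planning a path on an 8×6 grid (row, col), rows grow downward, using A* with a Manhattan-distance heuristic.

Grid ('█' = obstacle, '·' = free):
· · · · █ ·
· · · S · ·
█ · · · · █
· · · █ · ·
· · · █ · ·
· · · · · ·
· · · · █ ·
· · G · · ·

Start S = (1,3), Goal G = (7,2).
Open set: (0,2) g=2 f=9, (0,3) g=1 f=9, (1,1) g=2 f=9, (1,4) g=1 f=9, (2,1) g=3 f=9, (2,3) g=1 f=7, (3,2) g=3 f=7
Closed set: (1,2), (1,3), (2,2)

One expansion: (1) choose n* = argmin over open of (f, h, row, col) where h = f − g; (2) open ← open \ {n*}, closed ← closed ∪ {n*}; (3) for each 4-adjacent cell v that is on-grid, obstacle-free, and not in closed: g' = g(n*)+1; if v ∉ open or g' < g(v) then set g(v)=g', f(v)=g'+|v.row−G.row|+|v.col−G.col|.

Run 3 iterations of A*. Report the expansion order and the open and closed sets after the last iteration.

step 1: expand (3,2) (f=7, h=4) → closed; open now [(0,2) g=2 f=9, (0,3) g=1 f=9, (1,1) g=2 f=9, (1,4) g=1 f=9, (2,1) g=3 f=9, (2,3) g=1 f=7, (3,1) g=4 f=9, (4,2) g=4 f=7]
step 2: expand (4,2) (f=7, h=3) → closed; open now [(0,2) g=2 f=9, (0,3) g=1 f=9, (1,1) g=2 f=9, (1,4) g=1 f=9, (2,1) g=3 f=9, (2,3) g=1 f=7, (3,1) g=4 f=9, (4,1) g=5 f=9, (5,2) g=5 f=7]
step 3: expand (5,2) (f=7, h=2) → closed; open now [(0,2) g=2 f=9, (0,3) g=1 f=9, (1,1) g=2 f=9, (1,4) g=1 f=9, (2,1) g=3 f=9, (2,3) g=1 f=7, (3,1) g=4 f=9, (4,1) g=5 f=9, (5,1) g=6 f=9, (5,3) g=6 f=9, (6,2) g=6 f=7]

order=[(3,2) → (4,2) → (5,2)]; open=[(0,2) g=2 f=9, (0,3) g=1 f=9, (1,1) g=2 f=9, (1,4) g=1 f=9, (2,1) g=3 f=9, (2,3) g=1 f=7, (3,1) g=4 f=9, (4,1) g=5 f=9, (5,1) g=6 f=9, (5,3) g=6 f=9, (6,2) g=6 f=7]; closed=[(1,2), (1,3), (2,2), (3,2), (4,2), (5,2)]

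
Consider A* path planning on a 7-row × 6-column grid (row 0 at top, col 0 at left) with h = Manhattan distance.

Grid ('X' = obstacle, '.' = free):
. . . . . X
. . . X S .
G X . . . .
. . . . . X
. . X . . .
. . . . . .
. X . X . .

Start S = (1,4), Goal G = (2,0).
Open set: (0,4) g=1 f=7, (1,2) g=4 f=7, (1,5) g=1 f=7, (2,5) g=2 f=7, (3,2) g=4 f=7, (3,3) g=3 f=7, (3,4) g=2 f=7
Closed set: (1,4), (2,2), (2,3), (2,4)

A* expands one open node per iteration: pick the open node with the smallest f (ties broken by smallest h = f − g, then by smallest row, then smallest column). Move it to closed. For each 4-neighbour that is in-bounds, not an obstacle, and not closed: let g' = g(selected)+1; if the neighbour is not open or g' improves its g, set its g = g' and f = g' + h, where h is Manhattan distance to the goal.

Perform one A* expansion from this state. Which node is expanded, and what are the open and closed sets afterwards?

expanded=(1,2); open=[(0,2) g=5 f=9, (0,4) g=1 f=7, (1,1) g=5 f=7, (1,5) g=1 f=7, (2,5) g=2 f=7, (3,2) g=4 f=7, (3,3) g=3 f=7, (3,4) g=2 f=7]; closed=[(1,2), (1,4), (2,2), (2,3), (2,4)]

step 1: expand (1,2) (f=7, h=3) → closed; open now [(0,2) g=5 f=9, (0,4) g=1 f=7, (1,1) g=5 f=7, (1,5) g=1 f=7, (2,5) g=2 f=7, (3,2) g=4 f=7, (3,3) g=3 f=7, (3,4) g=2 f=7]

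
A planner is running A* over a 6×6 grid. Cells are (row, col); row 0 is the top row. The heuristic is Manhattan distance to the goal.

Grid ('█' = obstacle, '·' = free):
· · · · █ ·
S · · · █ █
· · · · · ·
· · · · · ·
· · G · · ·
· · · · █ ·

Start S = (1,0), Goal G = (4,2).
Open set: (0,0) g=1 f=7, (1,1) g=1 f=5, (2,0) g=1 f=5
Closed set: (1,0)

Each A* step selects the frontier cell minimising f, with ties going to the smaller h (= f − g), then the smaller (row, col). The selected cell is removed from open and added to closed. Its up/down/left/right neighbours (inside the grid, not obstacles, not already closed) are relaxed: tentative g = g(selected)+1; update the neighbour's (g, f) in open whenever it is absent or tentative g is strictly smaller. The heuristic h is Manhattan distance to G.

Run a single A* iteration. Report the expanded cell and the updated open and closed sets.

step 1: expand (1,1) (f=5, h=4) → closed; open now [(0,0) g=1 f=7, (0,1) g=2 f=7, (1,2) g=2 f=5, (2,0) g=1 f=5, (2,1) g=2 f=5]

expanded=(1,1); open=[(0,0) g=1 f=7, (0,1) g=2 f=7, (1,2) g=2 f=5, (2,0) g=1 f=5, (2,1) g=2 f=5]; closed=[(1,0), (1,1)]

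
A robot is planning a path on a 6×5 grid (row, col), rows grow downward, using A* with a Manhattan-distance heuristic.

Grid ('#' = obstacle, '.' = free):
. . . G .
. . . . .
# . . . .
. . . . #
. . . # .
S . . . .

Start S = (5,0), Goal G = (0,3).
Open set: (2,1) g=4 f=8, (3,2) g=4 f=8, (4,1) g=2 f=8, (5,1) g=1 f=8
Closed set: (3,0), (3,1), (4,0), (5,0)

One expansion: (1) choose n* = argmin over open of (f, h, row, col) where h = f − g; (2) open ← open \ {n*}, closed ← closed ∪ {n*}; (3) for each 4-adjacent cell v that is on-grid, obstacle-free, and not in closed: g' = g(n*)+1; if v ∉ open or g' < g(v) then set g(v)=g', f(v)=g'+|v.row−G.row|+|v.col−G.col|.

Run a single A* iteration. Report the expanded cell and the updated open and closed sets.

expanded=(2,1); open=[(1,1) g=5 f=8, (2,2) g=5 f=8, (3,2) g=4 f=8, (4,1) g=2 f=8, (5,1) g=1 f=8]; closed=[(2,1), (3,0), (3,1), (4,0), (5,0)]

step 1: expand (2,1) (f=8, h=4) → closed; open now [(1,1) g=5 f=8, (2,2) g=5 f=8, (3,2) g=4 f=8, (4,1) g=2 f=8, (5,1) g=1 f=8]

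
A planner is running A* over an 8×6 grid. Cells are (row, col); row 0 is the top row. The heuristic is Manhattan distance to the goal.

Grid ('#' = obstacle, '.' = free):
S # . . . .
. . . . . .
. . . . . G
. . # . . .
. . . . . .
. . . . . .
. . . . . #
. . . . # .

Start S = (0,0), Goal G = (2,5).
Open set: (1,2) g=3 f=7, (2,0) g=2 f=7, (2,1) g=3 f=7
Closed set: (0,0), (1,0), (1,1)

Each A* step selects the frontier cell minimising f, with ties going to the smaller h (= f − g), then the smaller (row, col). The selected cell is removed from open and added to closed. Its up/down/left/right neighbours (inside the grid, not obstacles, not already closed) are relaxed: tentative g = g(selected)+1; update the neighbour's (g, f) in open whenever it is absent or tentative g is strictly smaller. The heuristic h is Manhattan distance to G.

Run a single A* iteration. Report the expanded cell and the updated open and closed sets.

step 1: expand (1,2) (f=7, h=4) → closed; open now [(0,2) g=4 f=9, (1,3) g=4 f=7, (2,0) g=2 f=7, (2,1) g=3 f=7, (2,2) g=4 f=7]

expanded=(1,2); open=[(0,2) g=4 f=9, (1,3) g=4 f=7, (2,0) g=2 f=7, (2,1) g=3 f=7, (2,2) g=4 f=7]; closed=[(0,0), (1,0), (1,1), (1,2)]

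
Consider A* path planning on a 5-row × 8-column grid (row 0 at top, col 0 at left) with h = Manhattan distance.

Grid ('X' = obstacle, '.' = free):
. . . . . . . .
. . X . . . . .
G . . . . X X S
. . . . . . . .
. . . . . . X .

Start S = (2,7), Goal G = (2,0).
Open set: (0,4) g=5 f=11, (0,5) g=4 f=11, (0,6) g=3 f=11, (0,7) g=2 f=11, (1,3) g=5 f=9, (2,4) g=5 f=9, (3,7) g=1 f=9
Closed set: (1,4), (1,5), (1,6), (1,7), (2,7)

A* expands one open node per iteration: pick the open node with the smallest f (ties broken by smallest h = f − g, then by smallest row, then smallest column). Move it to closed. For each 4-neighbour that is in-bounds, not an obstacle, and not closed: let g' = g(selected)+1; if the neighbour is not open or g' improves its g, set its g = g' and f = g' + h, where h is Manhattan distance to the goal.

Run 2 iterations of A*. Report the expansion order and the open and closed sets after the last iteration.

step 1: expand (1,3) (f=9, h=4) → closed; open now [(0,3) g=6 f=11, (0,4) g=5 f=11, (0,5) g=4 f=11, (0,6) g=3 f=11, (0,7) g=2 f=11, (2,3) g=6 f=9, (2,4) g=5 f=9, (3,7) g=1 f=9]
step 2: expand (2,3) (f=9, h=3) → closed; open now [(0,3) g=6 f=11, (0,4) g=5 f=11, (0,5) g=4 f=11, (0,6) g=3 f=11, (0,7) g=2 f=11, (2,2) g=7 f=9, (2,4) g=5 f=9, (3,3) g=7 f=11, (3,7) g=1 f=9]

order=[(1,3) → (2,3)]; open=[(0,3) g=6 f=11, (0,4) g=5 f=11, (0,5) g=4 f=11, (0,6) g=3 f=11, (0,7) g=2 f=11, (2,2) g=7 f=9, (2,4) g=5 f=9, (3,3) g=7 f=11, (3,7) g=1 f=9]; closed=[(1,3), (1,4), (1,5), (1,6), (1,7), (2,3), (2,7)]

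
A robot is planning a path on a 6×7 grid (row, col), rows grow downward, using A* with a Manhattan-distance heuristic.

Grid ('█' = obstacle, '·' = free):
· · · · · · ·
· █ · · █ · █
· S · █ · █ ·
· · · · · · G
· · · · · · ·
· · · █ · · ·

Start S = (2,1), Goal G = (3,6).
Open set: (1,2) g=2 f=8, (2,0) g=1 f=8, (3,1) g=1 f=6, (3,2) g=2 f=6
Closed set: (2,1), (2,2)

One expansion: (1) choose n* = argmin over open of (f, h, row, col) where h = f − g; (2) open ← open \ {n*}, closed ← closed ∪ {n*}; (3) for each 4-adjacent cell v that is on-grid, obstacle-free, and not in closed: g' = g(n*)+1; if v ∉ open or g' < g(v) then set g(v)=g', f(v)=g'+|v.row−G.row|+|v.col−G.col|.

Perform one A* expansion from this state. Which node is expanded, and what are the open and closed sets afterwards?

expanded=(3,2); open=[(1,2) g=2 f=8, (2,0) g=1 f=8, (3,1) g=1 f=6, (3,3) g=3 f=6, (4,2) g=3 f=8]; closed=[(2,1), (2,2), (3,2)]

step 1: expand (3,2) (f=6, h=4) → closed; open now [(1,2) g=2 f=8, (2,0) g=1 f=8, (3,1) g=1 f=6, (3,3) g=3 f=6, (4,2) g=3 f=8]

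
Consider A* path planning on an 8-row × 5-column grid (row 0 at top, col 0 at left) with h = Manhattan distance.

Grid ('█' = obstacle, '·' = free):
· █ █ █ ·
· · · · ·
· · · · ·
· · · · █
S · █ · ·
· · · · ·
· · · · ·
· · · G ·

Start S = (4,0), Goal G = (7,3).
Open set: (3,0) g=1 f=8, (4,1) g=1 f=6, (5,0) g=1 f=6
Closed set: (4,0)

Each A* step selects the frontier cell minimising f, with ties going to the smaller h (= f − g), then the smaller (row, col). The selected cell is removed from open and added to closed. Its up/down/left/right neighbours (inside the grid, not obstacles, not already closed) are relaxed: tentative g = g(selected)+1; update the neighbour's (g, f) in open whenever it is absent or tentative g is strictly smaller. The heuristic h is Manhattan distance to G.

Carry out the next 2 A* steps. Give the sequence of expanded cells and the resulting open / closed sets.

step 1: expand (4,1) (f=6, h=5) → closed; open now [(3,0) g=1 f=8, (3,1) g=2 f=8, (5,0) g=1 f=6, (5,1) g=2 f=6]
step 2: expand (5,1) (f=6, h=4) → closed; open now [(3,0) g=1 f=8, (3,1) g=2 f=8, (5,0) g=1 f=6, (5,2) g=3 f=6, (6,1) g=3 f=6]

order=[(4,1) → (5,1)]; open=[(3,0) g=1 f=8, (3,1) g=2 f=8, (5,0) g=1 f=6, (5,2) g=3 f=6, (6,1) g=3 f=6]; closed=[(4,0), (4,1), (5,1)]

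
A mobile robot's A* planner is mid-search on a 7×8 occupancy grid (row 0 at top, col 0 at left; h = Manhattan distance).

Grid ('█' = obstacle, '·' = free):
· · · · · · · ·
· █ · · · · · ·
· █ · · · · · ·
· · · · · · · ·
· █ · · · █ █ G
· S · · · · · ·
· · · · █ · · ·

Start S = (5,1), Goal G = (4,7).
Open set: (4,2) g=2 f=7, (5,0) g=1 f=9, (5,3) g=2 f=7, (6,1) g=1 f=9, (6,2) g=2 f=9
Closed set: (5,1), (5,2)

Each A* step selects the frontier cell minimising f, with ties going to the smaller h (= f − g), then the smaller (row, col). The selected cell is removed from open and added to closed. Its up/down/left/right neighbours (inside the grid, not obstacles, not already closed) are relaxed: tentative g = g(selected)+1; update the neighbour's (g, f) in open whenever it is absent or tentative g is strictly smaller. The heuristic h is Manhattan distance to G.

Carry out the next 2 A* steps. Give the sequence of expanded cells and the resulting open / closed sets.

step 1: expand (4,2) (f=7, h=5) → closed; open now [(3,2) g=3 f=9, (4,3) g=3 f=7, (5,0) g=1 f=9, (5,3) g=2 f=7, (6,1) g=1 f=9, (6,2) g=2 f=9]
step 2: expand (4,3) (f=7, h=4) → closed; open now [(3,2) g=3 f=9, (3,3) g=4 f=9, (4,4) g=4 f=7, (5,0) g=1 f=9, (5,3) g=2 f=7, (6,1) g=1 f=9, (6,2) g=2 f=9]

order=[(4,2) → (4,3)]; open=[(3,2) g=3 f=9, (3,3) g=4 f=9, (4,4) g=4 f=7, (5,0) g=1 f=9, (5,3) g=2 f=7, (6,1) g=1 f=9, (6,2) g=2 f=9]; closed=[(4,2), (4,3), (5,1), (5,2)]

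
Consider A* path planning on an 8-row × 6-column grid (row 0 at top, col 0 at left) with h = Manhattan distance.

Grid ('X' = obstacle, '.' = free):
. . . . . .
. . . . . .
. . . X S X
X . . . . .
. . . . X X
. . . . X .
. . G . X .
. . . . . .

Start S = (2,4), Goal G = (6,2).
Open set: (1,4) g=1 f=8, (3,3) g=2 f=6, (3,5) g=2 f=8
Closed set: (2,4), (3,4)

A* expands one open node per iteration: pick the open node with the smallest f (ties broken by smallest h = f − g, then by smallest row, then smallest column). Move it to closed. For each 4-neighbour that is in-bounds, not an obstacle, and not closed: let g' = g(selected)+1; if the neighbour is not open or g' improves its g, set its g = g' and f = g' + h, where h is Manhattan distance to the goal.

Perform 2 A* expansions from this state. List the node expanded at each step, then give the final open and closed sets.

step 1: expand (3,3) (f=6, h=4) → closed; open now [(1,4) g=1 f=8, (3,2) g=3 f=6, (3,5) g=2 f=8, (4,3) g=3 f=6]
step 2: expand (3,2) (f=6, h=3) → closed; open now [(1,4) g=1 f=8, (2,2) g=4 f=8, (3,1) g=4 f=8, (3,5) g=2 f=8, (4,2) g=4 f=6, (4,3) g=3 f=6]

order=[(3,3) → (3,2)]; open=[(1,4) g=1 f=8, (2,2) g=4 f=8, (3,1) g=4 f=8, (3,5) g=2 f=8, (4,2) g=4 f=6, (4,3) g=3 f=6]; closed=[(2,4), (3,2), (3,3), (3,4)]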